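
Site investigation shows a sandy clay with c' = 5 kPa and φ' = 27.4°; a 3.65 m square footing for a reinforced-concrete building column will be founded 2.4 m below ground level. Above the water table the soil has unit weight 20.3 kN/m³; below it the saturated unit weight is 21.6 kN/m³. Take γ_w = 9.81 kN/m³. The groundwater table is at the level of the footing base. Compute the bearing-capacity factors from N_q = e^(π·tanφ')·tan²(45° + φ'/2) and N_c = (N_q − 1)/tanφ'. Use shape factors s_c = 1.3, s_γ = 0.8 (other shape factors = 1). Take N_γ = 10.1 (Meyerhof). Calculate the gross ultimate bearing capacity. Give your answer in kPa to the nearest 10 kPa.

q_ult ≈ 1010 kPa

tan27.4° = 0.5184, so N_q = e^(π×0.5184)·tan²(58.7°) = 5.096 × 2.705 = 13.78.
N_c = (13.78 − 1)/tan27.4° = 24.66.
Overburden at base level: q = 20.3 × 2.4 = 48.72 kPa.
Below the base the soil is submerged, so the ½γBN_γ term uses γ' = 21.6 − 9.81 = 11.79 kN/m³.
Cohesion term c·N_c·s_c = 5 × 24.665 × 1.3 = 160.32 kPa; surcharge term q·N_q = 48.72 × 13.785 = 671.6 kPa; self-weight term 0.5·γ·B·N_γ·s_γ = 0.5 × 11.79 × 3.65 × 10.1 × 0.8 = 173.86 kPa.
q_ult = 160.32 + 671.6 + 173.86 = 1005.8 kPa.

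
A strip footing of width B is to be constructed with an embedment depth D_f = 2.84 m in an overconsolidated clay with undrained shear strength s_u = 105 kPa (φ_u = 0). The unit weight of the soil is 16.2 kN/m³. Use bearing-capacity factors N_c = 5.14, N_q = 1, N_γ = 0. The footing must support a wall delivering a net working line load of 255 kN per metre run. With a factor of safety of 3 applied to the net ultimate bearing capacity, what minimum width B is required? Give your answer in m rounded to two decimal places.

Overburden at base level: q = 16.2 × 2.84 = 46.008 kPa.
Cohesion term c·N_c = 105 × 5.14 = 539.7 kPa; surcharge term q·N_q = 46.008 × 1 = 46.008 kPa.
q_ult = 539.7 + 46.008 = 585.71 kPa.
For φ = 0 the ½γBN_γ term vanishes, so q_ult is independent of B. q_net = 585.71 − 46.008 = 539.7 kPa; q_all(net) = 539.7/3 = 179.9 kPa.
Required width B = w / q_all(net) = 255 / 179.9 = 1.417 m.

B = 1.42 m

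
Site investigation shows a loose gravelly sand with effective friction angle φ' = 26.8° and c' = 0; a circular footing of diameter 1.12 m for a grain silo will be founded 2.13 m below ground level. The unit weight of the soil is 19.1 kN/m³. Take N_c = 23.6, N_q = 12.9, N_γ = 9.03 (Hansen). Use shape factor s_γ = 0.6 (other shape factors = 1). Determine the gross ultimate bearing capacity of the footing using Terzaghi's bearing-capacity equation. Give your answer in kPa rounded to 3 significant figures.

q = γ·D_f = 19.1 × 2.13 = 40.683 kPa.
q·N_q = 40.683 × 12.9 = 524.81 kPa
0.5·γ·B·N_γ·s_γ = 0.5 × 19.1 × 1.12 × 9.03 × 0.6 = 57.951 kPa
q_ult = 524.81 + 57.951 = 582.76 kPa.

q_ult ≈ 583 kPa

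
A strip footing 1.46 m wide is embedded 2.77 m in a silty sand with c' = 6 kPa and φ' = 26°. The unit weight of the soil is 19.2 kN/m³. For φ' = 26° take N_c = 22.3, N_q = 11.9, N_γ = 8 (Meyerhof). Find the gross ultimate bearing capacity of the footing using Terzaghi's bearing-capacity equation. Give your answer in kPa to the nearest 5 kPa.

q_ult ≈ 880 kPa

Overburden at base level: q = 19.2 × 2.77 = 53.184 kPa.
Cohesion term c·N_c = 6 × 22.3 = 133.8 kPa; surcharge term q·N_q = 53.184 × 11.9 = 632.89 kPa; self-weight term 0.5·γ·B·N_γ = 0.5 × 19.2 × 1.46 × 8 = 112.13 kPa.
q_ult = 133.8 + 632.89 + 112.13 = 878.82 kPa.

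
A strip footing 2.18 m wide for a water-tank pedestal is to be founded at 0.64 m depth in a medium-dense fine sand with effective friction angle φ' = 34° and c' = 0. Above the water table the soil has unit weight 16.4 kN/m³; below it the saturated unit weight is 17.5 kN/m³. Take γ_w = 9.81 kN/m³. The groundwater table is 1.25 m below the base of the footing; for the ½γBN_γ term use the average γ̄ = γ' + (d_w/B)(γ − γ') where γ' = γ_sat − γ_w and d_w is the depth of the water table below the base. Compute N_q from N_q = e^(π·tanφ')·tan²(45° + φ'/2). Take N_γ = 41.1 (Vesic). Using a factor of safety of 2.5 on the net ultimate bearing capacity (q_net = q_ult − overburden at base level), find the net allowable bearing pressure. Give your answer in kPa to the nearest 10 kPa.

q_all(net) ≈ 350 kPa

N_q = e^(π·tan34°)·tan²(62°) = 29.44.
q = γ·D_f = 16.4 × 0.64 = 10.496 kPa.
γ' = 7.69 kN/m³; averaging over the depth B below the base, γ̄ = γ' + (d_w/B)(γ − γ') = 12.684 kN/m³.
q·N_q = 10.496 × 29.44 = 309 kPa
0.5·γ·B·N_γ = 0.5 × 12.684 × 2.18 × 41.1 = 568.24 kPa
q_ult = 309 + 568.24 = 877.24 kPa.
q_net = 877.24 − 10.496 = 866.75 kPa.
q_all(net) = 866.75 / 2.5 = 346.7 kPa.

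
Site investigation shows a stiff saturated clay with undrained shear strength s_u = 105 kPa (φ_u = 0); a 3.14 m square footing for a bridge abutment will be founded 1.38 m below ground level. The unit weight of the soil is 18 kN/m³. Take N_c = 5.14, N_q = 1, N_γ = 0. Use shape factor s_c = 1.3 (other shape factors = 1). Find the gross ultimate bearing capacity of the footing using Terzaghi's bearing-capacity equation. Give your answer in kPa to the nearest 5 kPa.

Effective surcharge at the founding depth q = γ·D_f = 18 × 1.38 = 24.84 kPa.
q_ult = c·N_c·s_c + q·N_q
     = 105 × 5.14 × 1.3 + 24.84 × 1
     = 701.61 + 24.84 = 726.45 kPa.

q_ult ≈ 725 kPa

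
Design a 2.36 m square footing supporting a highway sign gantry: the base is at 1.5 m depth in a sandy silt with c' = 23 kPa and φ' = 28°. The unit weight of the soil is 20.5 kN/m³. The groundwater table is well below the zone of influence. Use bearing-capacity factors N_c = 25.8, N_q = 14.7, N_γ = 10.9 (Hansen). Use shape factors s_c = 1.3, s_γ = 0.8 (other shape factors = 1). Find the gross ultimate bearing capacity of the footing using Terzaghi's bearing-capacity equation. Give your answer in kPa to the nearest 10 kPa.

q = γ·D_f = 20.5 × 1.5 = 30.75 kPa.
c·N_c·s_c = 23 × 25.8 × 1.3 = 771.42 kPa
q·N_q = 30.75 × 14.7 = 452.02 kPa
0.5·γ·B·N_γ·s_γ = 0.5 × 20.5 × 2.36 × 10.9 × 0.8 = 210.94 kPa
q_ult = 771.42 + 452.02 + 210.94 = 1434.4 kPa.

q_ult ≈ 1430 kPa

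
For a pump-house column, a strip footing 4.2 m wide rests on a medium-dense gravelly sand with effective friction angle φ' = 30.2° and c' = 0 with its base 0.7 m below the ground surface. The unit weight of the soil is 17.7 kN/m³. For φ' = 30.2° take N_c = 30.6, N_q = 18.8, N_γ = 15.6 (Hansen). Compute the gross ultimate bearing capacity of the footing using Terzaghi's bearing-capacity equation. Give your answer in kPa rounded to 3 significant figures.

q_ult ≈ 813 kPa

q = γ·D_f = 17.7 × 0.7 = 12.39 kPa.
q·N_q = 12.39 × 18.8 = 232.93 kPa
0.5·γ·B·N_γ = 0.5 × 17.7 × 4.2 × 15.6 = 579.85 kPa
q_ult = 232.93 + 579.85 = 812.78 kPa.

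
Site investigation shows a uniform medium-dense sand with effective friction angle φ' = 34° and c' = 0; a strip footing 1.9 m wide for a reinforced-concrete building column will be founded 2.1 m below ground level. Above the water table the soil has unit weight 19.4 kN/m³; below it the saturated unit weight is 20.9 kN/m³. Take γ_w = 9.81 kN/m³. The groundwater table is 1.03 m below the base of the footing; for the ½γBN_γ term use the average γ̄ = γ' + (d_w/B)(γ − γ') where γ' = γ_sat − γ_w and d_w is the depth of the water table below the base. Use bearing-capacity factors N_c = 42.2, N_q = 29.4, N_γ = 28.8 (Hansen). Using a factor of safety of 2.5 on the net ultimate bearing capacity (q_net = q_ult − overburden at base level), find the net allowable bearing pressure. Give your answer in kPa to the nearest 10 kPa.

q_all(net) ≈ 630 kPa

Effective surcharge at the founding depth q = γ·D_f = 19.4 × 2.1 = 40.74 kPa.
With d_w = 1.03 m < B, γ̄ = 11.09 + (1.03/1.9) × (19.4 − 11.09) = 15.595 kN/m³.
q_ult = q·N_q + 0.5·γ·B·N_γ
     = 40.74 × 29.4 + 0.5 × 15.595 × 1.9 × 28.8
     = 1197.8 + 426.68 = 1624.4 kPa.
q_net = 1624.4 − 40.74 = 1583.7 kPa.
q_all(net) = 1583.7 / 2.5 = 633.48 kPa.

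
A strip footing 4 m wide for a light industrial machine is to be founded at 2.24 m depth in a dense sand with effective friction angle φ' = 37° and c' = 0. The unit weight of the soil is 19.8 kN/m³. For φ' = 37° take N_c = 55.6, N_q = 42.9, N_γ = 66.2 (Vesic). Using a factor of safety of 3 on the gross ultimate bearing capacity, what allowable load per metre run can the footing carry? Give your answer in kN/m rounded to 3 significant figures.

≈ 6030 kN/m

q = γ·D_f = 19.8 × 2.24 = 44.352 kPa.
q·N_q = 44.352 × 42.9 = 1902.7 kPa
0.5·γ·B·N_γ = 0.5 × 19.8 × 4 × 66.2 = 2621.5 kPa
q_ult = 1902.7 + 2621.5 = 4524.2 kPa.
Gross allowable pressure q_all = 4524.2 / 3 = 1508.1 kPa.
Allowable wall load = q_all × B = 1508.1 × 4 = 6032.3 kN per metre run.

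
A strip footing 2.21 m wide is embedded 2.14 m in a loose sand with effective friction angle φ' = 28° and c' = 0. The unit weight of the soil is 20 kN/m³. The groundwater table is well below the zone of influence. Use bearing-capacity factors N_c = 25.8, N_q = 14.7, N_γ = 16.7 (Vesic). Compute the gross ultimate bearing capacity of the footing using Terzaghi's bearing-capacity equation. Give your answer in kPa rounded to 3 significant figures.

q_ult ≈ 998 kPa

q = γ·D_f = 20 × 2.14 = 42.8 kPa.
q·N_q = 42.8 × 14.7 = 629.16 kPa
0.5·γ·B·N_γ = 0.5 × 20 × 2.21 × 16.7 = 369.07 kPa
q_ult = 629.16 + 369.07 = 998.23 kPa.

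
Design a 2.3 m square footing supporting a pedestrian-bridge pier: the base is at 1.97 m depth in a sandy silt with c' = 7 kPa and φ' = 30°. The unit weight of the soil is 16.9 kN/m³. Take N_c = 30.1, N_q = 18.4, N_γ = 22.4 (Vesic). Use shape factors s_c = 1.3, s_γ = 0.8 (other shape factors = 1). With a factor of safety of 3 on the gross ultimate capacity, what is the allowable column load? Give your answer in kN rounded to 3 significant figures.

Effective surcharge at the founding depth q = γ·D_f = 16.9 × 1.97 = 33.293 kPa.
q_ult = c·N_c·s_c + q·N_q + 0.5·γ·B·N_γ·s_γ
     = 7 × 30.1 × 1.3 + 33.293 × 18.4 + 0.5 × 16.9 × 2.3 × 22.4 × 0.8
     = 273.91 + 612.59 + 348.28 = 1234.8 kPa.
Gross allowable pressure q_all = 1234.8 / 3 = 411.59 kPa.
Footing area = 5.29 m², so allowable column load = 411.59 × 5.29 = 2177.3 kN.

P_all ≈ 2180 kN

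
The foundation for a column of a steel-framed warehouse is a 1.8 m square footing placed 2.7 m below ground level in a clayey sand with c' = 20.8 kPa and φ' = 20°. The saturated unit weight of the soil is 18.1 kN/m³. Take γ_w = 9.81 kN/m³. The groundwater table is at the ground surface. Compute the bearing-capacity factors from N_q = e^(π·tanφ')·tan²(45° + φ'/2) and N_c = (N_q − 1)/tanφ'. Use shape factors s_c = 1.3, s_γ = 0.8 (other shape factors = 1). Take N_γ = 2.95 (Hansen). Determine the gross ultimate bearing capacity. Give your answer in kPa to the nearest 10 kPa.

tan20° = 0.364, so N_q = e^(π×0.364)·tan²(55°) = 3.138 × 2.04 = 6.4.
N_c = (6.4 − 1)/tan20° = 14.83.
With the water table at the surface the whole profile is submerged: γ' = 18.1 − 9.81 = 8.29 kN/m³, so q = γ'·D_f = 22.383 kPa; the same γ' applies in the ½γBN_γ term.
q_ult = c·N_c·s_c + q·N_q + 0.5·γ·B·N_γ·s_γ
     = 20.8 × 14.835 × 1.3 + 22.383 × 6.3994 + 0.5 × 8.29 × 1.8 × 2.95 × 0.8
     = 401.13 + 143.24 + 17.608 = 561.98 kPa.

q_ult ≈ 560 kPa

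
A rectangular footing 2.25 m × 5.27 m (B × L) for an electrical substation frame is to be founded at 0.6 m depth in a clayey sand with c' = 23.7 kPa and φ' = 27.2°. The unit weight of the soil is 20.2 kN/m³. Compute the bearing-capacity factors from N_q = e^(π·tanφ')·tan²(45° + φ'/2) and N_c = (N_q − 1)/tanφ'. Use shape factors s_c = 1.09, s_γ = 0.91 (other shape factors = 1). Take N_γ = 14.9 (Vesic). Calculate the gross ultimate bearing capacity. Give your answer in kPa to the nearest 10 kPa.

tan27.2° = 0.5139, so N_q = e^(π×0.5139)·tan²(58.6°) = 5.026 × 2.684 = 13.49.
N_c = (13.49 − 1)/tan27.2° = 24.3.
q = γ·D_f = 20.2 × 0.6 = 12.12 kPa.
c·N_c·s_c = 23.7 × 24.3 × 1.09 = 627.74 kPa
q·N_q = 12.12 × 13.488 = 163.48 kPa
0.5·γ·B·N_γ·s_γ = 0.5 × 20.2 × 2.25 × 14.9 × 0.91 = 308.13 kPa
q_ult = 627.74 + 163.48 + 308.13 = 1099.3 kPa.

q_ult ≈ 1100 kPa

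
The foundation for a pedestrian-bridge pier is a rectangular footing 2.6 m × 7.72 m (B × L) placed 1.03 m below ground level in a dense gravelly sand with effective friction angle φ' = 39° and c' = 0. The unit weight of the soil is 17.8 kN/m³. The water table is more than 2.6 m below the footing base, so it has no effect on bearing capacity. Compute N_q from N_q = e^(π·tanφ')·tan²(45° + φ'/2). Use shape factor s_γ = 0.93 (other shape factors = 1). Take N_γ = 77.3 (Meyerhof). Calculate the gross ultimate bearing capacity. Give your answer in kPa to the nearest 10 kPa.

tan39° = 0.8098, so N_q = e^(π×0.8098)·tan²(64.5°) = 12.731 × 4.395 = 55.96.
Overburden at base level: q = 17.8 × 1.03 = 18.334 kPa.
Surcharge term q·N_q = 18.334 × 55.957 = 1025.9 kPa; self-weight term 0.5·γ·B·N_γ·s_γ = 0.5 × 17.8 × 2.6 × 77.3 × 0.93 = 1663.5 kPa.
q_ult = 1025.9 + 1663.5 = 2689.4 kPa.

q_ult ≈ 2690 kPa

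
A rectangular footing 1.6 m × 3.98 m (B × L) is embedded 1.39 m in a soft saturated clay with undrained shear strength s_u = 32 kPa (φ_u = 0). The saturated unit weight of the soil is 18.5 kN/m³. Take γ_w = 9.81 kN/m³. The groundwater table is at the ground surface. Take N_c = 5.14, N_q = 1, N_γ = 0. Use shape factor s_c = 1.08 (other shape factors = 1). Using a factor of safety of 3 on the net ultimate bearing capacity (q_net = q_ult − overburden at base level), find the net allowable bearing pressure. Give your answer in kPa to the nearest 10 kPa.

γ' = 18.5 − 9.81 = 8.69 kN/m³ (submerged throughout). q = 8.69 × 1.39 = 12.079 kPa.
c·N_c·s_c = 32 × 5.14 × 1.08 = 177.64 kPa
q·N_q = 12.079 × 1 = 12.079 kPa
q_ult = 177.64 + 12.079 = 189.72 kPa.
q_net = 189.72 − 12.079 = 177.64 kPa.
q_all(net) = 177.64 / 3 = 59.213 kPa.

q_all(net) ≈ 60 kPa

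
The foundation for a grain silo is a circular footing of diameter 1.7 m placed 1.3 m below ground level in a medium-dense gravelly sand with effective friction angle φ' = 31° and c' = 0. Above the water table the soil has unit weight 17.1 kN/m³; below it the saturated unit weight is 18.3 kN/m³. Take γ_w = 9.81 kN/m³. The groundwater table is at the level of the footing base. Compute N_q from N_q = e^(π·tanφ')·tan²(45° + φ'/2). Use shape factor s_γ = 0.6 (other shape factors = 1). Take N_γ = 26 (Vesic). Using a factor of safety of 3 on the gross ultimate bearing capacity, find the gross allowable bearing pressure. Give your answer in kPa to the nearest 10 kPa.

q_all ≈ 190 kPa

N_q = e^(π·tan31°)·tan²(60.5°) = 20.63.
Overburden at base level: q = 17.1 × 1.3 = 22.23 kPa.
Below the base the soil is submerged, so the ½γBN_γ term uses γ' = 18.3 − 9.81 = 8.49 kN/m³.
Surcharge term q·N_q = 22.23 × 20.631 = 458.62 kPa; self-weight term 0.5·γ·B·N_γ·s_γ = 0.5 × 8.49 × 1.7 × 26 × 0.6 = 112.58 kPa.
q_ult = 458.62 + 112.58 = 571.2 kPa.
q_all = 571.2 / 3 = 190.4 kPa.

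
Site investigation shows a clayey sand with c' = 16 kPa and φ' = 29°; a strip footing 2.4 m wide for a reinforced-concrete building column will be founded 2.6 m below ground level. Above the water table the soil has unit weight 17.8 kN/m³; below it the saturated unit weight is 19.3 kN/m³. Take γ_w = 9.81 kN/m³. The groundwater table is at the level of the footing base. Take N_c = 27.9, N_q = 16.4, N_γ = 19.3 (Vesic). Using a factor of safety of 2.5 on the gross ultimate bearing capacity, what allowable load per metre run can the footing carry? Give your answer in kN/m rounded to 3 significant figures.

Overburden at base level: q = 17.8 × 2.6 = 46.28 kPa.
Below the base the soil is submerged, so the ½γBN_γ term uses γ' = 19.3 − 9.81 = 9.49 kN/m³.
Cohesion term c·N_c = 16 × 27.9 = 446.4 kPa; surcharge term q·N_q = 46.28 × 16.4 = 758.99 kPa; self-weight term 0.5·γ·B·N_γ = 0.5 × 9.49 × 2.4 × 19.3 = 219.79 kPa.
q_ult = 446.4 + 758.99 + 219.79 = 1425.2 kPa.
Gross allowable pressure q_all = 1425.2 / 2.5 = 570.07 kPa.
Allowable wall load = q_all × B = 570.07 × 2.4 = 1368.2 kN per metre run.

≈ 1370 kN/m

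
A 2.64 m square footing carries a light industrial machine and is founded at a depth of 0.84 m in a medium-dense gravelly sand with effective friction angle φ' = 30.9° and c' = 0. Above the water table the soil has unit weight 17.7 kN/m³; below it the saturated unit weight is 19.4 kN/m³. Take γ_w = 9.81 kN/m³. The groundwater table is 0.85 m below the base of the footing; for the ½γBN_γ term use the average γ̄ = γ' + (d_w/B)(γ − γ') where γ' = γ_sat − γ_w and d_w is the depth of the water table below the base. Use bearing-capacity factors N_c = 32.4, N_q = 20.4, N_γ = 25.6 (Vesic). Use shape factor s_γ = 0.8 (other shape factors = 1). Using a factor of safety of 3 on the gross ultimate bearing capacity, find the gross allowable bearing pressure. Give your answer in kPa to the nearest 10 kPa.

q_all ≈ 210 kPa

Effective surcharge at the founding depth q = γ·D_f = 17.7 × 0.84 = 14.868 kPa.
With d_w = 0.85 m < B, γ̄ = 9.59 + (0.85/2.64) × (17.7 − 9.59) = 12.201 kN/m³.
q_ult = q·N_q + 0.5·γ·B·N_γ·s_γ
     = 14.868 × 20.4 + 0.5 × 12.201 × 2.64 × 25.6 × 0.8
     = 303.31 + 329.84 = 633.15 kPa.
q_all = 633.15 / 3 = 211.05 kPa.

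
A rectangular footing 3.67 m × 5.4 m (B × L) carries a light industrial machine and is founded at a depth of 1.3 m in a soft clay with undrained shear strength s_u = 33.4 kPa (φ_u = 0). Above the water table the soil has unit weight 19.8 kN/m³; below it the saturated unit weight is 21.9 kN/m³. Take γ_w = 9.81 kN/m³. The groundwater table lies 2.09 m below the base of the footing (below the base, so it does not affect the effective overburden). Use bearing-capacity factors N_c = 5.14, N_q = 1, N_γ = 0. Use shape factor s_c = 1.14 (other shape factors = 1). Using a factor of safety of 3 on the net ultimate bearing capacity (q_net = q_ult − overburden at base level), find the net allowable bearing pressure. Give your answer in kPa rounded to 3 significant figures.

Effective surcharge at the founding depth q = γ·D_f = 19.8 × 1.3 = 25.74 kPa.
q_ult = c·N_c·s_c + q·N_q
     = 33.4 × 5.14 × 1.14 + 25.74 × 1
     = 195.71 + 25.74 = 221.45 kPa.
q_net = 221.45 − 25.74 = 195.71 kPa.
q_all(net) = 195.71 / 3 = 65.237 kPa.

q_all(net) ≈ 65.2 kPa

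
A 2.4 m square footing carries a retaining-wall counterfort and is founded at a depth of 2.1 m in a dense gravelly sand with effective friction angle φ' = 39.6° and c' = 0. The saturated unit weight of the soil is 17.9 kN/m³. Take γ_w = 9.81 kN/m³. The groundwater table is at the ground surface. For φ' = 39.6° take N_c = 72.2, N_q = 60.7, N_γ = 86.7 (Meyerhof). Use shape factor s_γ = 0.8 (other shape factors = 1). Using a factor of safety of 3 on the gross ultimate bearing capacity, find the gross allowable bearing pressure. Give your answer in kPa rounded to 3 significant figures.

q_all ≈ 568 kPa

With the water table at the surface the whole profile is submerged: γ' = 17.9 − 9.81 = 8.09 kN/m³, so q = γ'·D_f = 16.989 kPa; the same γ' applies in the ½γBN_γ term.
q_ult = q·N_q + 0.5·γ·B·N_γ·s_γ
     = 16.989 × 60.7 + 0.5 × 8.09 × 2.4 × 86.7 × 0.8
     = 1031.2 + 673.35 = 1704.6 kPa.
q_all = 1704.6 / 3 = 568.19 kPa.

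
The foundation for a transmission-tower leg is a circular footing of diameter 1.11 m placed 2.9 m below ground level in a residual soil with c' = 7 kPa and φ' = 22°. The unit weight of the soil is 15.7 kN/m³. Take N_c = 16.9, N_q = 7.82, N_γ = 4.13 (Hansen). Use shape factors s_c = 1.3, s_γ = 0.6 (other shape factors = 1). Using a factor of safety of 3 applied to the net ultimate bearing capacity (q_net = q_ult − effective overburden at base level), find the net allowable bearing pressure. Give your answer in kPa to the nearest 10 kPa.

q_all(net) ≈ 160 kPa

Effective surcharge at the founding depth q = γ·D_f = 15.7 × 2.9 = 45.53 kPa.
q_ult = c·N_c·s_c + q·N_q + 0.5·γ·B·N_γ·s_γ
     = 7 × 16.9 × 1.3 + 45.53 × 7.82 + 0.5 × 15.7 × 1.11 × 4.13 × 0.6
     = 153.79 + 356.04 + 21.592 = 531.43 kPa.
Net ultimate: q_net = 531.43 − 45.53 = 485.9 kPa.
q_all(net) = 485.9 / 3 = 161.97 kPa.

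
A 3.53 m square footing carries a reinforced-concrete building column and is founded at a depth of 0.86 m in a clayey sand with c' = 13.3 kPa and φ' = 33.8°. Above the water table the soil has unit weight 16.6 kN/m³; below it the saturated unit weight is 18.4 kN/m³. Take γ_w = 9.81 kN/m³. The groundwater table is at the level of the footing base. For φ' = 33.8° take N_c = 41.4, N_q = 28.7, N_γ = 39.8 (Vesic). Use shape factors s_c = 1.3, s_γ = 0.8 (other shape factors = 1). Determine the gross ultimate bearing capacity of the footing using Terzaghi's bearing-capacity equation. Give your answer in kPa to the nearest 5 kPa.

Overburden at base level: q = 16.6 × 0.86 = 14.276 kPa.
Below the base the soil is submerged, so the ½γBN_γ term uses γ' = 18.4 − 9.81 = 8.59 kN/m³.
Cohesion term c·N_c·s_c = 13.3 × 41.4 × 1.3 = 715.81 kPa; surcharge term q·N_q = 14.276 × 28.7 = 409.72 kPa; self-weight term 0.5·γ·B·N_γ·s_γ = 0.5 × 8.59 × 3.53 × 39.8 × 0.8 = 482.74 kPa.
q_ult = 715.81 + 409.72 + 482.74 = 1608.3 kPa.

q_ult ≈ 1610 kPa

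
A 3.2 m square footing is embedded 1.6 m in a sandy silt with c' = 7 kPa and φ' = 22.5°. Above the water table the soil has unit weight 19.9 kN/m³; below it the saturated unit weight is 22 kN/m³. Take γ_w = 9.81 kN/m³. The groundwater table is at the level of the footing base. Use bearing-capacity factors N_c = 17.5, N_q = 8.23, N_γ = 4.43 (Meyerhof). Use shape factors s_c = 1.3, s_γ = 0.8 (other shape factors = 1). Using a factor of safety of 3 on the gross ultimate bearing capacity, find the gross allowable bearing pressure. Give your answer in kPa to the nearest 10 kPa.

q_all ≈ 160 kPa

q = γ·D_f = 19.9 × 1.6 = 31.84 kPa.
For the ½γBN_γ term take γ' = 22 − 9.81 = 12.19 kN/m³ (soil below base is submerged).
c·N_c·s_c = 7 × 17.5 × 1.3 = 159.25 kPa
q·N_q = 31.84 × 8.23 = 262.04 kPa
0.5·γ·B·N_γ·s_γ = 0.5 × 12.19 × 3.2 × 4.43 × 0.8 = 69.122 kPa
q_ult = 159.25 + 262.04 + 69.122 = 490.42 kPa.
q_all = 490.42 / 3 = 163.47 kPa.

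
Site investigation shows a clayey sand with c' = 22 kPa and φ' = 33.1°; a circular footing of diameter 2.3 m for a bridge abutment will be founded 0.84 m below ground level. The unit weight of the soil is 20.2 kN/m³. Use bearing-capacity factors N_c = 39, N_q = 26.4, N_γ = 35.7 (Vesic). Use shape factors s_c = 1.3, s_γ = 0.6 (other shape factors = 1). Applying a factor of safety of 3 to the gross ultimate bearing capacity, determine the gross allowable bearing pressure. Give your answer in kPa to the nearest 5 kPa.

q_all ≈ 685 kPa

Overburden at base level: q = 20.2 × 0.84 = 16.968 kPa.
Cohesion term c·N_c·s_c = 22 × 39 × 1.3 = 1115.4 kPa; surcharge term q·N_q = 16.968 × 26.4 = 447.96 kPa; self-weight term 0.5·γ·B·N_γ·s_γ = 0.5 × 20.2 × 2.3 × 35.7 × 0.6 = 497.59 kPa.
q_ult = 1115.4 + 447.96 + 497.59 = 2060.9 kPa.
q_all = q_ult / FS = 2060.9 / 3 = 686.98 kPa.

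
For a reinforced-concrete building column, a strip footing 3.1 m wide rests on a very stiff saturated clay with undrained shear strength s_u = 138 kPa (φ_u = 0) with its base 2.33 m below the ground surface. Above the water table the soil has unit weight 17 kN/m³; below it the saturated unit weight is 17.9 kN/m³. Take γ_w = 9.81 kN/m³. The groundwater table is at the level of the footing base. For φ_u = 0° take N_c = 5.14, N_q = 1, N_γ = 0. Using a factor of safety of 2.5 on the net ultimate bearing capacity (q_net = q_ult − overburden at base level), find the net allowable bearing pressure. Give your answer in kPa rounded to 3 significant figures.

Overburden at base level: q = 17 × 2.33 = 39.61 kPa.
Cohesion term c·N_c = 138 × 5.14 = 709.32 kPa; surcharge term q·N_q = 39.61 × 1 = 39.61 kPa.
q_ult = 709.32 + 39.61 = 748.93 kPa.
q_net = 748.93 − 39.61 = 709.32 kPa.
q_all(net) = 709.32 / 2.5 = 283.73 kPa.

q_all(net) ≈ 284 kPa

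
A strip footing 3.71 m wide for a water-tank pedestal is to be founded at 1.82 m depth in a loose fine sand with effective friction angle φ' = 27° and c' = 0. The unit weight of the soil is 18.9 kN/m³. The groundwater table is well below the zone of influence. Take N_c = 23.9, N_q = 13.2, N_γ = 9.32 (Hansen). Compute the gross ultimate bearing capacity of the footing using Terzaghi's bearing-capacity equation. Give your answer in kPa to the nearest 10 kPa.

q_ult ≈ 780 kPa

q = γ·D_f = 18.9 × 1.82 = 34.398 kPa.
q·N_q = 34.398 × 13.2 = 454.05 kPa
0.5·γ·B·N_γ = 0.5 × 18.9 × 3.71 × 9.32 = 326.75 kPa
q_ult = 454.05 + 326.75 = 780.81 kPa.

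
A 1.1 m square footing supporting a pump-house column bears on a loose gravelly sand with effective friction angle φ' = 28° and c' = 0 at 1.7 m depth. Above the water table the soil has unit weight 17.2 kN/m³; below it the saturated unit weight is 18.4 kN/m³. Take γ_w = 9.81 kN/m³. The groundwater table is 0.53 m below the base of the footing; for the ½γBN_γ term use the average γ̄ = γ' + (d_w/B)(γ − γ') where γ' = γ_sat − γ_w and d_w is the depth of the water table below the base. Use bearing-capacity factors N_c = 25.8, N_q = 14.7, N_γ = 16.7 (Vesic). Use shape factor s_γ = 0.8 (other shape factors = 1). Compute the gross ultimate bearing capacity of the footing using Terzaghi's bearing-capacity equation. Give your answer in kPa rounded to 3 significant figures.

q = γ·D_f = 17.2 × 1.7 = 29.24 kPa.
γ' = 8.59 kN/m³; averaging over the depth B below the base, γ̄ = γ' + (d_w/B)(γ − γ') = 12.738 kN/m³.
q·N_q = 29.24 × 14.7 = 429.83 kPa
0.5·γ·B·N_γ·s_γ = 0.5 × 12.738 × 1.1 × 16.7 × 0.8 = 93.602 kPa
q_ult = 429.83 + 93.602 = 523.43 kPa.

q_ult ≈ 523 kPa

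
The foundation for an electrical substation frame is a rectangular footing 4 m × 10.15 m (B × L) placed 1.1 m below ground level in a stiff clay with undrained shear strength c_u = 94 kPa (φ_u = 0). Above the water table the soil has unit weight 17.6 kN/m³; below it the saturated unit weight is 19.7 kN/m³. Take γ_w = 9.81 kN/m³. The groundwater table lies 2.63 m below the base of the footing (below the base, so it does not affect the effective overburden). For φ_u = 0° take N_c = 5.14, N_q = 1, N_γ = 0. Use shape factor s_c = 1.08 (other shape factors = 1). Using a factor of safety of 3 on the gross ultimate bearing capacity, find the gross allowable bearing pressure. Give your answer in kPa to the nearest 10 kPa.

q_all ≈ 180 kPa

q = γ·D_f = 17.6 × 1.1 = 19.36 kPa.
c·N_c·s_c = 94 × 5.14 × 1.08 = 521.81 kPa
q·N_q = 19.36 × 1 = 19.36 kPa
q_ult = 521.81 + 19.36 = 541.17 kPa.
q_all = 541.17 / 3 = 180.39 kPa.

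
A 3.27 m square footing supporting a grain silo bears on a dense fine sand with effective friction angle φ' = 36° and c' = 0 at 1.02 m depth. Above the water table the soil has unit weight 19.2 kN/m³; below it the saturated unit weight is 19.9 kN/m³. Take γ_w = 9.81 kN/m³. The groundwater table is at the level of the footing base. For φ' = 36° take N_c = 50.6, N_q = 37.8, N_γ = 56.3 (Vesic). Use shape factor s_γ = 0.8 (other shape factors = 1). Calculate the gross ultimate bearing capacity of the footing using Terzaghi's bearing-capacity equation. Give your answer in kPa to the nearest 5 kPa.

q = γ·D_f = 19.2 × 1.02 = 19.584 kPa.
For the ½γBN_γ term take γ' = 19.9 − 9.81 = 10.09 kN/m³ (soil below base is submerged).
q·N_q = 19.584 × 37.8 = 740.28 kPa
0.5·γ·B·N_γ·s_γ = 0.5 × 10.09 × 3.27 × 56.3 × 0.8 = 743.03 kPa
q_ult = 740.28 + 743.03 = 1483.3 kPa.

q_ult ≈ 1485 kPa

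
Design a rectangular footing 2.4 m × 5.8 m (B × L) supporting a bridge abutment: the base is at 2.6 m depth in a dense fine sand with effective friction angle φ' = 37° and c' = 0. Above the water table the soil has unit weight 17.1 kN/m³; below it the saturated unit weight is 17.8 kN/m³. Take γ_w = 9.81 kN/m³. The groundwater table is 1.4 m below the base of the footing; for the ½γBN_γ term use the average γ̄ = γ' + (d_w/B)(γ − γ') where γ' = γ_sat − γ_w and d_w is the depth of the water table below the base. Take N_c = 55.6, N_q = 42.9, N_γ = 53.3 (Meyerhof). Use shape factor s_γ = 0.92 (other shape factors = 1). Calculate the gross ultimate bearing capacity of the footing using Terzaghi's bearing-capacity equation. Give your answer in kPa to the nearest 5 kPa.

Effective surcharge at the founding depth q = γ·D_f = 17.1 × 2.6 = 44.46 kPa.
With d_w = 1.4 m < B, γ̄ = 7.99 + (1.4/2.4) × (17.1 − 7.99) = 13.304 kN/m³.
q_ult = q·N_q + 0.5·γ·B·N_γ·s_γ
     = 44.46 × 42.9 + 0.5 × 13.304 × 2.4 × 53.3 × 0.92
     = 1907.3 + 782.86 = 2690.2 kPa.

q_ult ≈ 2690 kPa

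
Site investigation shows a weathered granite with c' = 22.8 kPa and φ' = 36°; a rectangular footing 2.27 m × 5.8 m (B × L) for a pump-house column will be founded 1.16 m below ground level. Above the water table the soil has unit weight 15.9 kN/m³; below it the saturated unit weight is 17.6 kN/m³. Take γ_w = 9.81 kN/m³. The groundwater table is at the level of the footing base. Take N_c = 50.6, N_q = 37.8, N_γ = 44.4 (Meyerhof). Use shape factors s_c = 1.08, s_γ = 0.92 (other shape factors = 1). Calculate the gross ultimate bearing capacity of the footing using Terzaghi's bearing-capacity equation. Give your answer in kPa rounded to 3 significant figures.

Effective surcharge at the founding depth q = γ·D_f = 15.9 × 1.16 = 18.444 kPa.
The water table coincides with the base, so in the self-weight term γ → γ' = 7.79 kN/m³.
q_ult = c·N_c·s_c + q·N_q + 0.5·γ·B·N_γ·s_γ
     = 22.8 × 50.6 × 1.08 + 18.444 × 37.8 + 0.5 × 7.79 × 2.27 × 44.4 × 0.92
     = 1246 + 697.18 + 361.16 = 2304.3 kPa.

q_ult ≈ 2300 kPa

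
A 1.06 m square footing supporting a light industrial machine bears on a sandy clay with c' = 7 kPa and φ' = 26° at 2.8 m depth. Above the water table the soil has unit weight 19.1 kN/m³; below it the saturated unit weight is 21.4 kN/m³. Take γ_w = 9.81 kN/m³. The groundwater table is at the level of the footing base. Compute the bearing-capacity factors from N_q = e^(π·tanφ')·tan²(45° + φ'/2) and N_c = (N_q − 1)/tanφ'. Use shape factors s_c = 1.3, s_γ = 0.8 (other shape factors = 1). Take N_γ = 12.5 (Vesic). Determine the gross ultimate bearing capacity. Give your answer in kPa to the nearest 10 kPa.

tan26° = 0.4877, so N_q = e^(π×0.4877)·tan²(58°) = 4.629 × 2.561 = 11.85.
N_c = (11.85 − 1)/tan26° = 22.25.
Effective surcharge at the founding depth q = γ·D_f = 19.1 × 2.8 = 53.48 kPa.
The water table coincides with the base, so in the self-weight term γ → γ' = 11.59 kN/m³.
q_ult = c·N_c·s_c + q·N_q + 0.5·γ·B·N_γ·s_γ
     = 7 × 22.254 × 1.3 + 53.48 × 11.854 + 0.5 × 11.59 × 1.06 × 12.5 × 0.8
     = 202.52 + 633.96 + 61.427 = 897.9 kPa.

q_ult ≈ 900 kPa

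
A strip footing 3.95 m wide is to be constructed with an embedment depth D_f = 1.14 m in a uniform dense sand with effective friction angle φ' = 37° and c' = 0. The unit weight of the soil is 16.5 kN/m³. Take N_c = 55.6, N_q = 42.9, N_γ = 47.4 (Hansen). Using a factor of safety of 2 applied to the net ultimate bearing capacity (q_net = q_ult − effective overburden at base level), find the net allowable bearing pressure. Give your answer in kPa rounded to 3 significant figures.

Overburden at base level: q = 16.5 × 1.14 = 18.81 kPa.
Surcharge term q·N_q = 18.81 × 42.9 = 806.95 kPa; self-weight term 0.5·γ·B·N_γ = 0.5 × 16.5 × 3.95 × 47.4 = 1544.6 kPa.
q_ult = 806.95 + 1544.6 = 2351.6 kPa.
Net ultimate: q_net = 2351.6 − 18.81 = 2332.8 kPa.
q_all(net) = 2332.8 / 2 = 1166.4 kPa.

q_all(net) ≈ 1170 kPa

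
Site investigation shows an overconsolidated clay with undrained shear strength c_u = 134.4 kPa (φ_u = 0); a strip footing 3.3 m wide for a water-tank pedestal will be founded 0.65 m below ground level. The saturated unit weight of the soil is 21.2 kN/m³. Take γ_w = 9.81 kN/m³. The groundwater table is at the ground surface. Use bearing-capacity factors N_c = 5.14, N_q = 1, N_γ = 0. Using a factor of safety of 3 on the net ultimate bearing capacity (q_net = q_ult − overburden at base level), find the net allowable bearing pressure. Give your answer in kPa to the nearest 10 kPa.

γ' = 21.2 − 9.81 = 11.39 kN/m³ (submerged throughout). q = 11.39 × 0.65 = 7.4035 kPa.
c·N_c = 134.4 × 5.14 = 690.82 kPa
q·N_q = 7.4035 × 1 = 7.4035 kPa
q_ult = 690.82 + 7.4035 = 698.22 kPa.
q_net = 698.22 − 7.4035 = 690.82 kPa.
q_all(net) = 690.82 / 3 = 230.27 kPa.

q_all(net) ≈ 230 kPa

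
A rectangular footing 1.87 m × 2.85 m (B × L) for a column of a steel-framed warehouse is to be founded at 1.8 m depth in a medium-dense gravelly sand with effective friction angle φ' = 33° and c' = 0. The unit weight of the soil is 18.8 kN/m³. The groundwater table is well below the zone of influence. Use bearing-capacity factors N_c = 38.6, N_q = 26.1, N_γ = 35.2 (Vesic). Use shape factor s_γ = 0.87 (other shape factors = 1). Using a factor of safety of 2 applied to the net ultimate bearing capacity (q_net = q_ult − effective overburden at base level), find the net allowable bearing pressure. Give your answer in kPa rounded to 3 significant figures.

Overburden at base level: q = 18.8 × 1.8 = 33.84 kPa.
Surcharge term q·N_q = 33.84 × 26.1 = 883.22 kPa; self-weight term 0.5·γ·B·N_γ·s_γ = 0.5 × 18.8 × 1.87 × 35.2 × 0.87 = 538.31 kPa.
q_ult = 883.22 + 538.31 = 1421.5 kPa.
Net ultimate: q_net = 1421.5 − 33.84 = 1387.7 kPa.
q_all(net) = 1387.7 / 2 = 693.85 kPa.

q_all(net) ≈ 694 kPa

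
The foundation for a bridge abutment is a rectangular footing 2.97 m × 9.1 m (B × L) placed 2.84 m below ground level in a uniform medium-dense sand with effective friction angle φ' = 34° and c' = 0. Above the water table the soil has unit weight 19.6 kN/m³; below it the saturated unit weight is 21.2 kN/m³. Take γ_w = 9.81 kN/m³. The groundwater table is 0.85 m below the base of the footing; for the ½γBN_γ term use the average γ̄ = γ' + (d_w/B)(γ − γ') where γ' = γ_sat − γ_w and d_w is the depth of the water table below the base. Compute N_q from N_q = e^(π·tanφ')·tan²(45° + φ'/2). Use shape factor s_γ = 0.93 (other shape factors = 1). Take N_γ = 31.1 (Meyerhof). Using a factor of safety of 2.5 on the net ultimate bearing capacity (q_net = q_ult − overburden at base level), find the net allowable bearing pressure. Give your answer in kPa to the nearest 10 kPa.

N_q = e^(π·tan34°)·tan²(62°) = 29.44.
Overburden at base level: q = 19.6 × 2.84 = 55.664 kPa.
The water table is 0.85 m below the base (< B = 2.97 m), so the ½γBN_γ term uses γ̄ = γ' + (d_w/B)(γ − γ') = 11.39 + (0.85/2.97)(19.6 − 11.39) = 13.74 kN/m³.
Surcharge term q·N_q = 55.664 × 29.44 = 1638.7 kPa; self-weight term 0.5·γ·B·N_γ·s_γ = 0.5 × 13.74 × 2.97 × 31.1 × 0.93 = 590.13 kPa.
q_ult = 1638.7 + 590.13 = 2228.9 kPa.
q_net = 2228.9 − 55.664 = 2173.2 kPa.
q_all(net) = 2173.2 / 2.5 = 869.28 kPa.

q_all(net) ≈ 870 kPa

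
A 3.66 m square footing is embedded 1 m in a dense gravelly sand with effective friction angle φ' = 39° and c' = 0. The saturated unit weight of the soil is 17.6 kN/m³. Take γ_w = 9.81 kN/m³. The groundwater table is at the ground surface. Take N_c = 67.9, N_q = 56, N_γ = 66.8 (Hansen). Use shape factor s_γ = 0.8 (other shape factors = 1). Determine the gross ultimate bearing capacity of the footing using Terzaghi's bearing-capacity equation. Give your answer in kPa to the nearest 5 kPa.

q_ult ≈ 1200 kPa

γ' = 17.6 − 9.81 = 7.79 kN/m³ (submerged throughout). q = 7.79 × 1 = 7.79 kPa; the same γ' applies in the ½γBN_γ term.
q·N_q = 7.79 × 56 = 436.24 kPa
0.5·γ·B·N_γ·s_γ = 0.5 × 7.79 × 3.66 × 66.8 × 0.8 = 761.82 kPa
q_ult = 436.24 + 761.82 = 1198.1 kPa.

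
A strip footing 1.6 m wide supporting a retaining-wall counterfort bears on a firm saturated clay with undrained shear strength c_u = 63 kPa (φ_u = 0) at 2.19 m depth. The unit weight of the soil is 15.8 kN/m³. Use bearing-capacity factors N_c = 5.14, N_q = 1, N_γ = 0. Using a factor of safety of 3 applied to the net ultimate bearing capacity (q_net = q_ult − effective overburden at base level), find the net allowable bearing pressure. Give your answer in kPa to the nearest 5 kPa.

Overburden at base level: q = 15.8 × 2.19 = 34.602 kPa.
Cohesion term c·N_c = 63 × 5.14 = 323.82 kPa; surcharge term q·N_q = 34.602 × 1 = 34.602 kPa.
q_ult = 323.82 + 34.602 = 358.42 kPa.
Net ultimate: q_net = 358.42 − 34.602 = 323.82 kPa.
q_all(net) = 323.82 / 3 = 107.94 kPa.

q_all(net) ≈ 110 kPa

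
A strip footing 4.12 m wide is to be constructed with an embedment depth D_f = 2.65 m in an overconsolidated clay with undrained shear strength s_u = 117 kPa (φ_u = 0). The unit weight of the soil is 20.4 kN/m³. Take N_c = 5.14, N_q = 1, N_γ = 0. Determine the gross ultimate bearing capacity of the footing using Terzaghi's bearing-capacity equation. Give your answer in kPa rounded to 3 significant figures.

Overburden at base level: q = 20.4 × 2.65 = 54.06 kPa.
Cohesion term c·N_c = 117 × 5.14 = 601.38 kPa; surcharge term q·N_q = 54.06 × 1 = 54.06 kPa.
q_ult = 601.38 + 54.06 = 655.44 kPa.

q_ult ≈ 655 kPa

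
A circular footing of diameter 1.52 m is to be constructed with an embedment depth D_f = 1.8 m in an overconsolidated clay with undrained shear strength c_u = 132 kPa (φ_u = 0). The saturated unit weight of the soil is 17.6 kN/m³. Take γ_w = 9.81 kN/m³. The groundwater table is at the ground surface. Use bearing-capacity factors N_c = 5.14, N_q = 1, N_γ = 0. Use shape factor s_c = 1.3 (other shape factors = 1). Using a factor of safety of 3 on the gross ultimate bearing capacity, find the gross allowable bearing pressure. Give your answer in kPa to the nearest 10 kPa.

q_all ≈ 300 kPa

Water table at ground surface, so effective unit weight γ' = 17.6 − 9.81 = 7.79 kN/m³ is used throughout; overburden q = 7.79 × 1.8 = 14.022 kPa.
Cohesion term c·N_c·s_c = 132 × 5.14 × 1.3 = 882.02 kPa; surcharge term q·N_q = 14.022 × 1 = 14.022 kPa.
q_ult = 882.02 + 14.022 = 896.05 kPa.
q_all = 896.05 / 3 = 298.68 kPa.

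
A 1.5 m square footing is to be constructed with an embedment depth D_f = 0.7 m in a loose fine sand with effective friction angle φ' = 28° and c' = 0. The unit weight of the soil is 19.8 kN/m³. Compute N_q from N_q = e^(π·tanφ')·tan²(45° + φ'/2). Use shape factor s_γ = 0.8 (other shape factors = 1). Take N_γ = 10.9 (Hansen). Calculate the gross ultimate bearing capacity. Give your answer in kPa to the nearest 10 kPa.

tan28° = 0.5317, so N_q = e^(π×0.5317)·tan²(59°) = 5.314 × 2.77 = 14.72.
Effective surcharge at the founding depth q = γ·D_f = 19.8 × 0.7 = 13.86 kPa.
q_ult = q·N_q + 0.5·γ·B·N_γ·s_γ
     = 13.86 × 14.72 + 0.5 × 19.8 × 1.5 × 10.9 × 0.8
     = 204.02 + 129.49 = 333.51 kPa.

q_ult ≈ 330 kPa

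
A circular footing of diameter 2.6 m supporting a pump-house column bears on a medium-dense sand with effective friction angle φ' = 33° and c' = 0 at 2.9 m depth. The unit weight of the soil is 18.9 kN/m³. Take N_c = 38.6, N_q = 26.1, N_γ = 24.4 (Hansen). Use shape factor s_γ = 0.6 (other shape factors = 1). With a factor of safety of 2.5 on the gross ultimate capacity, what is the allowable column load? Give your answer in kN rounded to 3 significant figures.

P_all ≈ 3800 kN

Effective surcharge at the founding depth q = γ·D_f = 18.9 × 2.9 = 54.81 kPa.
q_ult = q·N_q + 0.5·γ·B·N_γ·s_γ
     = 54.81 × 26.1 + 0.5 × 18.9 × 2.6 × 24.4 × 0.6
     = 1430.5 + 359.7 = 1790.2 kPa.
Gross allowable pressure q_all = 1790.2 / 2.5 = 716.1 kPa.
Footing area = 5.3093 m², so allowable column load = 716.1 × 5.3093 = 3802 kN.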